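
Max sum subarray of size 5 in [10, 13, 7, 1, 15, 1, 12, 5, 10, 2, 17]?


[0:5]: 46
[1:6]: 37
[2:7]: 36
[3:8]: 34
[4:9]: 43
[5:10]: 30
[6:11]: 46

Max: 46 at [0:5]


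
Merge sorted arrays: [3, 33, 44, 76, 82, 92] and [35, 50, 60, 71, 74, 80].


Take 3 from A
Take 33 from A
Take 35 from B
Take 44 from A
Take 50 from B
Take 60 from B
Take 71 from B
Take 74 from B
Take 76 from A
Take 80 from B

Merged: [3, 33, 35, 44, 50, 60, 71, 74, 76, 80, 82, 92]


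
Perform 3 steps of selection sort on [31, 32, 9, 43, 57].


Initial: [31, 32, 9, 43, 57]
Step 1: min=9 at 2
  Swap: [9, 32, 31, 43, 57]
Step 2: min=31 at 2
  Swap: [9, 31, 32, 43, 57]
Step 3: min=32 at 2
  Swap: [9, 31, 32, 43, 57]

After 3 steps: [9, 31, 32, 43, 57]


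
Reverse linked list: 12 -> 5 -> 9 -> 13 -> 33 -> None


Step 1: curr=12, set curr.next=prev(None) | reversed so far: 12
Step 2: curr=5, set curr.next=prev(12) | reversed so far: 5 -> 12
Step 3: curr=9, set curr.next=prev(5) | reversed so far: 9 -> 5 -> 12
Step 4: curr=13, set curr.next=prev(9) | reversed so far: 13 -> 9 -> 5 -> 12
Step 5: curr=33, set curr.next=prev(13) | reversed so far: 33 -> 13 -> 9 -> 5 -> 12

33 -> 13 -> 9 -> 5 -> 12 -> None


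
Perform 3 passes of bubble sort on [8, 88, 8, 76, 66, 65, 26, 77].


Initial: [8, 88, 8, 76, 66, 65, 26, 77]
Pass 1: [8, 8, 76, 66, 65, 26, 77, 88] (6 swaps)
Pass 2: [8, 8, 66, 65, 26, 76, 77, 88] (3 swaps)
Pass 3: [8, 8, 65, 26, 66, 76, 77, 88] (2 swaps)

After 3 passes: [8, 8, 65, 26, 66, 76, 77, 88]


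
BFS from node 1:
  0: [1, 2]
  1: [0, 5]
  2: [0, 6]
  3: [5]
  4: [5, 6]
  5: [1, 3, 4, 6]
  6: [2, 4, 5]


Visit 1, enqueue [0, 5]
Visit 0, enqueue [2]
Visit 5, enqueue [3, 4, 6]
Visit 2, enqueue []
Visit 3, enqueue []
Visit 4, enqueue []
Visit 6, enqueue []

BFS order: [1, 0, 5, 2, 3, 4, 6]


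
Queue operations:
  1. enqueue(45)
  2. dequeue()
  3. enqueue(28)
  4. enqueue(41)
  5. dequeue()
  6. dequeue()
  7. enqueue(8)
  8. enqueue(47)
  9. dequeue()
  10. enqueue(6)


enqueue(45) -> [45]
dequeue()->45, []
enqueue(28) -> [28]
enqueue(41) -> [28, 41]
dequeue()->28, [41]
dequeue()->41, []
enqueue(8) -> [8]
enqueue(47) -> [8, 47]
dequeue()->8, [47]
enqueue(6) -> [47, 6]

Final queue: [47, 6]


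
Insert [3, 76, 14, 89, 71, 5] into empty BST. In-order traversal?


Insert 3: root
Insert 76: R from 3
Insert 14: R from 3 -> L from 76
Insert 89: R from 3 -> R from 76
Insert 71: R from 3 -> L from 76 -> R from 14
Insert 5: R from 3 -> L from 76 -> L from 14

In-order: [3, 5, 14, 71, 76, 89]


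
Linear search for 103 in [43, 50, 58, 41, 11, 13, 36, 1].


i=0: 43!=103
i=1: 50!=103
i=2: 58!=103
i=3: 41!=103
i=4: 11!=103
i=5: 13!=103
i=6: 36!=103
i=7: 1!=103

Not found, 8 comps


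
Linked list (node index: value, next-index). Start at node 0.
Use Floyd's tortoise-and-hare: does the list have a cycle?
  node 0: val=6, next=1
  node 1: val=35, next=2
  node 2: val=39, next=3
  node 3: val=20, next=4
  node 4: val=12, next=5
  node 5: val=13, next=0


Floyd's tortoise (slow, +1) and hare (fast, +2):
  init: slow=0, fast=0
  step 1: slow=1, fast=2
  step 2: slow=2, fast=4
  step 3: slow=3, fast=0
  step 4: slow=4, fast=2
  step 5: slow=5, fast=4
  step 6: slow=0, fast=0
  slow == fast at node 0: cycle detected

Cycle: yes


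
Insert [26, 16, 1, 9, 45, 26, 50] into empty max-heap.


Insert 26: [26]
Insert 16: [26, 16]
Insert 1: [26, 16, 1]
Insert 9: [26, 16, 1, 9]
Insert 45: [45, 26, 1, 9, 16]
Insert 26: [45, 26, 26, 9, 16, 1]
Insert 50: [50, 26, 45, 9, 16, 1, 26]

Final heap: [50, 26, 45, 9, 16, 1, 26]


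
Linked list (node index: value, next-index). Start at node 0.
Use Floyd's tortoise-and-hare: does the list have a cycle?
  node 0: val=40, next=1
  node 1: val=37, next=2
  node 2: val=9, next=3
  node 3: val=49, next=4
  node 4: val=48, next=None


Floyd's tortoise (slow, +1) and hare (fast, +2):
  init: slow=0, fast=0
  step 1: slow=1, fast=2
  step 2: slow=2, fast=4
  step 3: fast -> None, no cycle

Cycle: no


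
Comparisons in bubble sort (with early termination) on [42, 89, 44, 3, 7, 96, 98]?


Algorithm: bubble sort (with early termination)
Input: [42, 89, 44, 3, 7, 96, 98]
Sorted: [3, 7, 42, 44, 89, 96, 98]

18


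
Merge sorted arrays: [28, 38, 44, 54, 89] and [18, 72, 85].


Take 18 from B
Take 28 from A
Take 38 from A
Take 44 from A
Take 54 from A
Take 72 from B
Take 85 from B

Merged: [18, 28, 38, 44, 54, 72, 85, 89]


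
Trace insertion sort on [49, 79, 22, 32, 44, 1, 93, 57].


Initial: [49, 79, 22, 32, 44, 1, 93, 57]
Insert 79: [49, 79, 22, 32, 44, 1, 93, 57]
Insert 22: [22, 49, 79, 32, 44, 1, 93, 57]
Insert 32: [22, 32, 49, 79, 44, 1, 93, 57]
Insert 44: [22, 32, 44, 49, 79, 1, 93, 57]
Insert 1: [1, 22, 32, 44, 49, 79, 93, 57]
Insert 93: [1, 22, 32, 44, 49, 79, 93, 57]
Insert 57: [1, 22, 32, 44, 49, 57, 79, 93]

Sorted: [1, 22, 32, 44, 49, 57, 79, 93]


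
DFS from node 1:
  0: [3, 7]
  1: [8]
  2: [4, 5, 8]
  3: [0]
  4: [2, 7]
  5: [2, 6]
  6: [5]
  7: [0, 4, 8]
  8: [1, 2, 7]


Visit 1, push [8]
Visit 8, push [7, 2]
Visit 2, push [5, 4]
Visit 4, push [7]
Visit 7, push [0]
Visit 0, push [3]
Visit 3, push []
Visit 5, push [6]
Visit 6, push []

DFS order: [1, 8, 2, 4, 7, 0, 3, 5, 6]


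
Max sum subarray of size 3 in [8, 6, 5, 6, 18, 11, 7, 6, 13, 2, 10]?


[0:3]: 19
[1:4]: 17
[2:5]: 29
[3:6]: 35
[4:7]: 36
[5:8]: 24
[6:9]: 26
[7:10]: 21
[8:11]: 25

Max: 36 at [4:7]


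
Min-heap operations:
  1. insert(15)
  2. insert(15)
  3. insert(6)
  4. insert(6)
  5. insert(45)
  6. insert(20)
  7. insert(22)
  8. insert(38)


insert(15) -> [15]
insert(15) -> [15, 15]
insert(6) -> [6, 15, 15]
insert(6) -> [6, 6, 15, 15]
insert(45) -> [6, 6, 15, 15, 45]
insert(20) -> [6, 6, 15, 15, 45, 20]
insert(22) -> [6, 6, 15, 15, 45, 20, 22]
insert(38) -> [6, 6, 15, 15, 45, 20, 22, 38]

Final heap: [6, 6, 15, 15, 45, 20, 22, 38]


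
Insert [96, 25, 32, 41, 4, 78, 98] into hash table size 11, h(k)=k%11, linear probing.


Insert 96: h=8 -> slot 8
Insert 25: h=3 -> slot 3
Insert 32: h=10 -> slot 10
Insert 41: h=8, 1 probes -> slot 9
Insert 4: h=4 -> slot 4
Insert 78: h=1 -> slot 1
Insert 98: h=10, 1 probes -> slot 0

Table: [98, 78, None, 25, 4, None, None, None, 96, 41, 32]


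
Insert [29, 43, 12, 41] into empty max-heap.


Insert 29: [29]
Insert 43: [43, 29]
Insert 12: [43, 29, 12]
Insert 41: [43, 41, 12, 29]

Final heap: [43, 41, 12, 29]


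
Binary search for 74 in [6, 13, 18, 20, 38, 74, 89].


Step 1: lo=0, hi=6, mid=3, val=20
Step 2: lo=4, hi=6, mid=5, val=74

Found at index 5


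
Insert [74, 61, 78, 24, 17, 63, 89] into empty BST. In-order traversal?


Insert 74: root
Insert 61: L from 74
Insert 78: R from 74
Insert 24: L from 74 -> L from 61
Insert 17: L from 74 -> L from 61 -> L from 24
Insert 63: L from 74 -> R from 61
Insert 89: R from 74 -> R from 78

In-order: [17, 24, 61, 63, 74, 78, 89]


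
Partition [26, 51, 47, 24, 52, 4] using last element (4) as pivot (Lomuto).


Pivot: 4
Place pivot at 0: [4, 51, 47, 24, 52, 26]

Partitioned: [4, 51, 47, 24, 52, 26]


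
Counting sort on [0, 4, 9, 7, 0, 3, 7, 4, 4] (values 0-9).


Input: [0, 4, 9, 7, 0, 3, 7, 4, 4]
Counts: [2, 0, 0, 1, 3, 0, 0, 2, 0, 1]

Sorted: [0, 0, 3, 4, 4, 4, 7, 7, 9]


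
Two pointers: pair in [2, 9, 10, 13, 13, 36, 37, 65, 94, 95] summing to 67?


lo=0(2)+hi=9(95)=97
lo=0(2)+hi=8(94)=96
lo=0(2)+hi=7(65)=67

Yes: 2+65=67


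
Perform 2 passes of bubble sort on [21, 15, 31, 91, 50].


Initial: [21, 15, 31, 91, 50]
Pass 1: [15, 21, 31, 50, 91] (2 swaps)
Pass 2: [15, 21, 31, 50, 91] (0 swaps)

After 2 passes: [15, 21, 31, 50, 91]


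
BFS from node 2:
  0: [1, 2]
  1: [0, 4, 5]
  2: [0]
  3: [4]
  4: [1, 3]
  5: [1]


Visit 2, enqueue [0]
Visit 0, enqueue [1]
Visit 1, enqueue [4, 5]
Visit 4, enqueue [3]
Visit 5, enqueue []
Visit 3, enqueue []

BFS order: [2, 0, 1, 4, 5, 3]


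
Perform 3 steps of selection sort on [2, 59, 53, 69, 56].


Initial: [2, 59, 53, 69, 56]
Step 1: min=2 at 0
  Swap: [2, 59, 53, 69, 56]
Step 2: min=53 at 2
  Swap: [2, 53, 59, 69, 56]
Step 3: min=56 at 4
  Swap: [2, 53, 56, 69, 59]

After 3 steps: [2, 53, 56, 69, 59]


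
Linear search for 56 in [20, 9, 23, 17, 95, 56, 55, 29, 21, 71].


i=0: 20!=56
i=1: 9!=56
i=2: 23!=56
i=3: 17!=56
i=4: 95!=56
i=5: 56==56 found!

Found at 5, 6 comps


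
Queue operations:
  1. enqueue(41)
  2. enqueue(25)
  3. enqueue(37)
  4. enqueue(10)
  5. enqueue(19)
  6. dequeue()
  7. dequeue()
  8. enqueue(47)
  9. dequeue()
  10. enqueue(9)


enqueue(41) -> [41]
enqueue(25) -> [41, 25]
enqueue(37) -> [41, 25, 37]
enqueue(10) -> [41, 25, 37, 10]
enqueue(19) -> [41, 25, 37, 10, 19]
dequeue()->41, [25, 37, 10, 19]
dequeue()->25, [37, 10, 19]
enqueue(47) -> [37, 10, 19, 47]
dequeue()->37, [10, 19, 47]
enqueue(9) -> [10, 19, 47, 9]

Final queue: [10, 19, 47, 9]


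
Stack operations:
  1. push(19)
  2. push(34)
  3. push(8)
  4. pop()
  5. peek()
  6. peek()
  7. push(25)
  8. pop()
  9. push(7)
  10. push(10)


push(19) -> [19]
push(34) -> [19, 34]
push(8) -> [19, 34, 8]
pop()->8, [19, 34]
peek()->34
peek()->34
push(25) -> [19, 34, 25]
pop()->25, [19, 34]
push(7) -> [19, 34, 7]
push(10) -> [19, 34, 7, 10]

Final stack: [19, 34, 7, 10]


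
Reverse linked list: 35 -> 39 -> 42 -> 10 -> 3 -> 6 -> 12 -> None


Step 1: curr=35, set curr.next=prev(None) | reversed so far: 35
Step 2: curr=39, set curr.next=prev(35) | reversed so far: 39 -> 35
Step 3: curr=42, set curr.next=prev(39) | reversed so far: 42 -> 39 -> 35
Step 4: curr=10, set curr.next=prev(42) | reversed so far: 10 -> 42 -> 39 -> 35
Step 5: curr=3, set curr.next=prev(10) | reversed so far: 3 -> 10 -> 42 -> 39 -> 35
Step 6: curr=6, set curr.next=prev(3) | reversed so far: 6 -> 3 -> 10 -> 42 -> 39 -> 35
Step 7: curr=12, set curr.next=prev(6) | reversed so far: 12 -> 6 -> 3 -> 10 -> 42 -> 39 -> 35

12 -> 6 -> 3 -> 10 -> 42 -> 39 -> 35 -> None


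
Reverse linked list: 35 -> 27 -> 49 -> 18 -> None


Step 1: curr=35, set curr.next=prev(None) | reversed so far: 35
Step 2: curr=27, set curr.next=prev(35) | reversed so far: 27 -> 35
Step 3: curr=49, set curr.next=prev(27) | reversed so far: 49 -> 27 -> 35
Step 4: curr=18, set curr.next=prev(49) | reversed so far: 18 -> 49 -> 27 -> 35

18 -> 49 -> 27 -> 35 -> None


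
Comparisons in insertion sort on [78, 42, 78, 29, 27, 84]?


Algorithm: insertion sort
Input: [78, 42, 78, 29, 27, 84]
Sorted: [27, 29, 42, 78, 78, 84]

10


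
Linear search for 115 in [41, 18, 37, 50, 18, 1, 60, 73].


i=0: 41!=115
i=1: 18!=115
i=2: 37!=115
i=3: 50!=115
i=4: 18!=115
i=5: 1!=115
i=6: 60!=115
i=7: 73!=115

Not found, 8 comps


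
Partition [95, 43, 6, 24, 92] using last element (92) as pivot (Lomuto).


Pivot: 92
  43 <= 92: swap -> [43, 95, 6, 24, 92]
  6 <= 92: swap -> [43, 6, 95, 24, 92]
  24 <= 92: swap -> [43, 6, 24, 95, 92]
Place pivot at 3: [43, 6, 24, 92, 95]

Partitioned: [43, 6, 24, 92, 95]


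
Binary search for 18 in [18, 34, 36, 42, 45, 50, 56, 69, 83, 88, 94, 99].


Step 1: lo=0, hi=11, mid=5, val=50
Step 2: lo=0, hi=4, mid=2, val=36
Step 3: lo=0, hi=1, mid=0, val=18

Found at index 0


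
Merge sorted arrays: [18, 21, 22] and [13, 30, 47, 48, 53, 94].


Take 13 from B
Take 18 from A
Take 21 from A
Take 22 from A

Merged: [13, 18, 21, 22, 30, 47, 48, 53, 94]


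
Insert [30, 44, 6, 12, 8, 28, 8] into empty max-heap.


Insert 30: [30]
Insert 44: [44, 30]
Insert 6: [44, 30, 6]
Insert 12: [44, 30, 6, 12]
Insert 8: [44, 30, 6, 12, 8]
Insert 28: [44, 30, 28, 12, 8, 6]
Insert 8: [44, 30, 28, 12, 8, 6, 8]

Final heap: [44, 30, 28, 12, 8, 6, 8]


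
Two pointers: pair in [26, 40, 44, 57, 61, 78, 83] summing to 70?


lo=0(26)+hi=6(83)=109
lo=0(26)+hi=5(78)=104
lo=0(26)+hi=4(61)=87
lo=0(26)+hi=3(57)=83
lo=0(26)+hi=2(44)=70

Yes: 26+44=70


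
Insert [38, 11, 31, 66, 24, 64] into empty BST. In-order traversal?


Insert 38: root
Insert 11: L from 38
Insert 31: L from 38 -> R from 11
Insert 66: R from 38
Insert 24: L from 38 -> R from 11 -> L from 31
Insert 64: R from 38 -> L from 66

In-order: [11, 24, 31, 38, 64, 66]


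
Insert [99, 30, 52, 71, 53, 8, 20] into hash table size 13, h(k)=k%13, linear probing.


Insert 99: h=8 -> slot 8
Insert 30: h=4 -> slot 4
Insert 52: h=0 -> slot 0
Insert 71: h=6 -> slot 6
Insert 53: h=1 -> slot 1
Insert 8: h=8, 1 probes -> slot 9
Insert 20: h=7 -> slot 7

Table: [52, 53, None, None, 30, None, 71, 20, 99, 8, None, None, None]


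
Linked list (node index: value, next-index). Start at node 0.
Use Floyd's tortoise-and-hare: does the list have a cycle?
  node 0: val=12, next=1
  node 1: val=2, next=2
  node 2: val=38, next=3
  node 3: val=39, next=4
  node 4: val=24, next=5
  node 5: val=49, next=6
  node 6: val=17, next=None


Floyd's tortoise (slow, +1) and hare (fast, +2):
  init: slow=0, fast=0
  step 1: slow=1, fast=2
  step 2: slow=2, fast=4
  step 3: slow=3, fast=6
  step 4: fast -> None, no cycle

Cycle: no


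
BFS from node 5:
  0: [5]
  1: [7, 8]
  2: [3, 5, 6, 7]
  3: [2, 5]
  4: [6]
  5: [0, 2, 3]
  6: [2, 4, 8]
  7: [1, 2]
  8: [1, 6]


Visit 5, enqueue [0, 2, 3]
Visit 0, enqueue []
Visit 2, enqueue [6, 7]
Visit 3, enqueue []
Visit 6, enqueue [4, 8]
Visit 7, enqueue [1]
Visit 4, enqueue []
Visit 8, enqueue []
Visit 1, enqueue []

BFS order: [5, 0, 2, 3, 6, 7, 4, 8, 1]


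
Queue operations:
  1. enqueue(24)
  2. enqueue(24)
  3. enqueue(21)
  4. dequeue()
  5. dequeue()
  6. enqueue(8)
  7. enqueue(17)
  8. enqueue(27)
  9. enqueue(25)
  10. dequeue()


enqueue(24) -> [24]
enqueue(24) -> [24, 24]
enqueue(21) -> [24, 24, 21]
dequeue()->24, [24, 21]
dequeue()->24, [21]
enqueue(8) -> [21, 8]
enqueue(17) -> [21, 8, 17]
enqueue(27) -> [21, 8, 17, 27]
enqueue(25) -> [21, 8, 17, 27, 25]
dequeue()->21, [8, 17, 27, 25]

Final queue: [8, 17, 27, 25]


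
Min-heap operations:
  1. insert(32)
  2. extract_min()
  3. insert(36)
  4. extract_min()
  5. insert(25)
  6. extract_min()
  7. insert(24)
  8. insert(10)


insert(32) -> [32]
extract_min()->32, []
insert(36) -> [36]
extract_min()->36, []
insert(25) -> [25]
extract_min()->25, []
insert(24) -> [24]
insert(10) -> [10, 24]

Final heap: [10, 24]


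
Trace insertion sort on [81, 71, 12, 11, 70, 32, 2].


Initial: [81, 71, 12, 11, 70, 32, 2]
Insert 71: [71, 81, 12, 11, 70, 32, 2]
Insert 12: [12, 71, 81, 11, 70, 32, 2]
Insert 11: [11, 12, 71, 81, 70, 32, 2]
Insert 70: [11, 12, 70, 71, 81, 32, 2]
Insert 32: [11, 12, 32, 70, 71, 81, 2]
Insert 2: [2, 11, 12, 32, 70, 71, 81]

Sorted: [2, 11, 12, 32, 70, 71, 81]


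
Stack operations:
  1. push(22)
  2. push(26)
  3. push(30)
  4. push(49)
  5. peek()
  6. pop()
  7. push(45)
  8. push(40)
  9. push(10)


push(22) -> [22]
push(26) -> [22, 26]
push(30) -> [22, 26, 30]
push(49) -> [22, 26, 30, 49]
peek()->49
pop()->49, [22, 26, 30]
push(45) -> [22, 26, 30, 45]
push(40) -> [22, 26, 30, 45, 40]
push(10) -> [22, 26, 30, 45, 40, 10]

Final stack: [22, 26, 30, 45, 40, 10]


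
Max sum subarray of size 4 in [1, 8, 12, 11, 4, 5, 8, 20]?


[0:4]: 32
[1:5]: 35
[2:6]: 32
[3:7]: 28
[4:8]: 37

Max: 37 at [4:8]


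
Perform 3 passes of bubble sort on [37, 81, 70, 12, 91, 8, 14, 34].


Initial: [37, 81, 70, 12, 91, 8, 14, 34]
Pass 1: [37, 70, 12, 81, 8, 14, 34, 91] (5 swaps)
Pass 2: [37, 12, 70, 8, 14, 34, 81, 91] (4 swaps)
Pass 3: [12, 37, 8, 14, 34, 70, 81, 91] (4 swaps)

After 3 passes: [12, 37, 8, 14, 34, 70, 81, 91]


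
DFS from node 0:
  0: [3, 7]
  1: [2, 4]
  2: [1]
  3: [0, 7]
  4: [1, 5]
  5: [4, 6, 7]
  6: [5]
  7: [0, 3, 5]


Visit 0, push [7, 3]
Visit 3, push [7]
Visit 7, push [5]
Visit 5, push [6, 4]
Visit 4, push [1]
Visit 1, push [2]
Visit 2, push []
Visit 6, push []

DFS order: [0, 3, 7, 5, 4, 1, 2, 6]


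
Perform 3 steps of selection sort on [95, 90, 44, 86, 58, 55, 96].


Initial: [95, 90, 44, 86, 58, 55, 96]
Step 1: min=44 at 2
  Swap: [44, 90, 95, 86, 58, 55, 96]
Step 2: min=55 at 5
  Swap: [44, 55, 95, 86, 58, 90, 96]
Step 3: min=58 at 4
  Swap: [44, 55, 58, 86, 95, 90, 96]

After 3 steps: [44, 55, 58, 86, 95, 90, 96]


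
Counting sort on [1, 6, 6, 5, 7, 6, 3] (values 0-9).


Input: [1, 6, 6, 5, 7, 6, 3]
Counts: [0, 1, 0, 1, 0, 1, 3, 1, 0, 0]

Sorted: [1, 3, 5, 6, 6, 6, 7]


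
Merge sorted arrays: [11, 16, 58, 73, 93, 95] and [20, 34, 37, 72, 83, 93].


Take 11 from A
Take 16 from A
Take 20 from B
Take 34 from B
Take 37 from B
Take 58 from A
Take 72 from B
Take 73 from A
Take 83 from B
Take 93 from A
Take 93 from B

Merged: [11, 16, 20, 34, 37, 58, 72, 73, 83, 93, 93, 95]


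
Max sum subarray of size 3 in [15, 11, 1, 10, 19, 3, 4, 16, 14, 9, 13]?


[0:3]: 27
[1:4]: 22
[2:5]: 30
[3:6]: 32
[4:7]: 26
[5:8]: 23
[6:9]: 34
[7:10]: 39
[8:11]: 36

Max: 39 at [7:10]


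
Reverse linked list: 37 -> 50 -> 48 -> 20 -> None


Step 1: curr=37, set curr.next=prev(None) | reversed so far: 37
Step 2: curr=50, set curr.next=prev(37) | reversed so far: 50 -> 37
Step 3: curr=48, set curr.next=prev(50) | reversed so far: 48 -> 50 -> 37
Step 4: curr=20, set curr.next=prev(48) | reversed so far: 20 -> 48 -> 50 -> 37

20 -> 48 -> 50 -> 37 -> None


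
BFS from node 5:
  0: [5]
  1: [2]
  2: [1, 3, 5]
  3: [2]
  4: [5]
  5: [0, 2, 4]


Visit 5, enqueue [0, 2, 4]
Visit 0, enqueue []
Visit 2, enqueue [1, 3]
Visit 4, enqueue []
Visit 1, enqueue []
Visit 3, enqueue []

BFS order: [5, 0, 2, 4, 1, 3]


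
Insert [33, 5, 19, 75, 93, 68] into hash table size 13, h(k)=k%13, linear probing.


Insert 33: h=7 -> slot 7
Insert 5: h=5 -> slot 5
Insert 19: h=6 -> slot 6
Insert 75: h=10 -> slot 10
Insert 93: h=2 -> slot 2
Insert 68: h=3 -> slot 3

Table: [None, None, 93, 68, None, 5, 19, 33, None, None, 75, None, None]


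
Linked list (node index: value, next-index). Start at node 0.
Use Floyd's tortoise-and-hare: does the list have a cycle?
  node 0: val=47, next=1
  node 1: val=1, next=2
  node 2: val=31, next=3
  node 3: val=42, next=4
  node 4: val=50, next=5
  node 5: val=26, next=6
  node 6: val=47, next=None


Floyd's tortoise (slow, +1) and hare (fast, +2):
  init: slow=0, fast=0
  step 1: slow=1, fast=2
  step 2: slow=2, fast=4
  step 3: slow=3, fast=6
  step 4: fast -> None, no cycle

Cycle: no


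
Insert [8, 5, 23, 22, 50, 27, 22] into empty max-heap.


Insert 8: [8]
Insert 5: [8, 5]
Insert 23: [23, 5, 8]
Insert 22: [23, 22, 8, 5]
Insert 50: [50, 23, 8, 5, 22]
Insert 27: [50, 23, 27, 5, 22, 8]
Insert 22: [50, 23, 27, 5, 22, 8, 22]

Final heap: [50, 23, 27, 5, 22, 8, 22]


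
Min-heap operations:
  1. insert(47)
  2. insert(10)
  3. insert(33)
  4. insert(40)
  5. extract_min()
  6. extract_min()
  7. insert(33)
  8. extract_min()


insert(47) -> [47]
insert(10) -> [10, 47]
insert(33) -> [10, 47, 33]
insert(40) -> [10, 40, 33, 47]
extract_min()->10, [33, 40, 47]
extract_min()->33, [40, 47]
insert(33) -> [33, 47, 40]
extract_min()->33, [40, 47]

Final heap: [40, 47]


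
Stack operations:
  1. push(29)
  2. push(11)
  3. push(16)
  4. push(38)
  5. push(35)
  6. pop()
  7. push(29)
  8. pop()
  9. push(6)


push(29) -> [29]
push(11) -> [29, 11]
push(16) -> [29, 11, 16]
push(38) -> [29, 11, 16, 38]
push(35) -> [29, 11, 16, 38, 35]
pop()->35, [29, 11, 16, 38]
push(29) -> [29, 11, 16, 38, 29]
pop()->29, [29, 11, 16, 38]
push(6) -> [29, 11, 16, 38, 6]

Final stack: [29, 11, 16, 38, 6]


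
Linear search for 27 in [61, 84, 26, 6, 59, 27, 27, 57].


i=0: 61!=27
i=1: 84!=27
i=2: 26!=27
i=3: 6!=27
i=4: 59!=27
i=5: 27==27 found!

Found at 5, 6 comps


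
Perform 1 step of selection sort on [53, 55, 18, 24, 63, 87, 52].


Initial: [53, 55, 18, 24, 63, 87, 52]
Step 1: min=18 at 2
  Swap: [18, 55, 53, 24, 63, 87, 52]

After 1 step: [18, 55, 53, 24, 63, 87, 52]


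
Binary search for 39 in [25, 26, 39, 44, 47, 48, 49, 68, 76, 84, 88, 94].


Step 1: lo=0, hi=11, mid=5, val=48
Step 2: lo=0, hi=4, mid=2, val=39

Found at index 2


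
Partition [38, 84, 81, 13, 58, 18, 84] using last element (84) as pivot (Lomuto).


Pivot: 84
  38 <= 84: advance i (no swap)
  84 <= 84: advance i (no swap)
  81 <= 84: advance i (no swap)
  13 <= 84: advance i (no swap)
  58 <= 84: advance i (no swap)
  18 <= 84: advance i (no swap)
Place pivot at 6: [38, 84, 81, 13, 58, 18, 84]

Partitioned: [38, 84, 81, 13, 58, 18, 84]


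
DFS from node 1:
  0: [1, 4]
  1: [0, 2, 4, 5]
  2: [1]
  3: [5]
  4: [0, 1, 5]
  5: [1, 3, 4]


Visit 1, push [5, 4, 2, 0]
Visit 0, push [4]
Visit 4, push [5]
Visit 5, push [3]
Visit 3, push []
Visit 2, push []

DFS order: [1, 0, 4, 5, 3, 2]


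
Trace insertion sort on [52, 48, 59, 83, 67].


Initial: [52, 48, 59, 83, 67]
Insert 48: [48, 52, 59, 83, 67]
Insert 59: [48, 52, 59, 83, 67]
Insert 83: [48, 52, 59, 83, 67]
Insert 67: [48, 52, 59, 67, 83]

Sorted: [48, 52, 59, 67, 83]


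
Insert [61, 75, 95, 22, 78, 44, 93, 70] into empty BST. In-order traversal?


Insert 61: root
Insert 75: R from 61
Insert 95: R from 61 -> R from 75
Insert 22: L from 61
Insert 78: R from 61 -> R from 75 -> L from 95
Insert 44: L from 61 -> R from 22
Insert 93: R from 61 -> R from 75 -> L from 95 -> R from 78
Insert 70: R from 61 -> L from 75

In-order: [22, 44, 61, 70, 75, 78, 93, 95]


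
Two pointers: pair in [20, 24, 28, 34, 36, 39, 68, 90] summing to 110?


lo=0(20)+hi=7(90)=110

Yes: 20+90=110


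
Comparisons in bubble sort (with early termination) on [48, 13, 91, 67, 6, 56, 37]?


Algorithm: bubble sort (with early termination)
Input: [48, 13, 91, 67, 6, 56, 37]
Sorted: [6, 13, 37, 48, 56, 67, 91]

20


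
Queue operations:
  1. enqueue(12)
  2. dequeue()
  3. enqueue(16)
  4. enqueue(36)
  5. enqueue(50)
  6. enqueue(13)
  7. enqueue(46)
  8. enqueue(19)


enqueue(12) -> [12]
dequeue()->12, []
enqueue(16) -> [16]
enqueue(36) -> [16, 36]
enqueue(50) -> [16, 36, 50]
enqueue(13) -> [16, 36, 50, 13]
enqueue(46) -> [16, 36, 50, 13, 46]
enqueue(19) -> [16, 36, 50, 13, 46, 19]

Final queue: [16, 36, 50, 13, 46, 19]


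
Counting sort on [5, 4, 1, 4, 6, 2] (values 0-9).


Input: [5, 4, 1, 4, 6, 2]
Counts: [0, 1, 1, 0, 2, 1, 1, 0, 0, 0]

Sorted: [1, 2, 4, 4, 5, 6]


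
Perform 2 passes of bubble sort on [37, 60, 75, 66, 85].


Initial: [37, 60, 75, 66, 85]
Pass 1: [37, 60, 66, 75, 85] (1 swaps)
Pass 2: [37, 60, 66, 75, 85] (0 swaps)

After 2 passes: [37, 60, 66, 75, 85]


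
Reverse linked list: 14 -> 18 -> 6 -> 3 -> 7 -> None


Step 1: curr=14, set curr.next=prev(None) | reversed so far: 14
Step 2: curr=18, set curr.next=prev(14) | reversed so far: 18 -> 14
Step 3: curr=6, set curr.next=prev(18) | reversed so far: 6 -> 18 -> 14
Step 4: curr=3, set curr.next=prev(6) | reversed so far: 3 -> 6 -> 18 -> 14
Step 5: curr=7, set curr.next=prev(3) | reversed so far: 7 -> 3 -> 6 -> 18 -> 14

7 -> 3 -> 6 -> 18 -> 14 -> None


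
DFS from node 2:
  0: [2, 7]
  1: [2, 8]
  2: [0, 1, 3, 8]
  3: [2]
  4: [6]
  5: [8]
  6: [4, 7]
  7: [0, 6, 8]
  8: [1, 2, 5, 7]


Visit 2, push [8, 3, 1, 0]
Visit 0, push [7]
Visit 7, push [8, 6]
Visit 6, push [4]
Visit 4, push []
Visit 8, push [5, 1]
Visit 1, push []
Visit 5, push []
Visit 3, push []

DFS order: [2, 0, 7, 6, 4, 8, 1, 5, 3]


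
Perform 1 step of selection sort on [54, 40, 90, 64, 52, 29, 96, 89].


Initial: [54, 40, 90, 64, 52, 29, 96, 89]
Step 1: min=29 at 5
  Swap: [29, 40, 90, 64, 52, 54, 96, 89]

After 1 step: [29, 40, 90, 64, 52, 54, 96, 89]


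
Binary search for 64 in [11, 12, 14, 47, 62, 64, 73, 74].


Step 1: lo=0, hi=7, mid=3, val=47
Step 2: lo=4, hi=7, mid=5, val=64

Found at index 5


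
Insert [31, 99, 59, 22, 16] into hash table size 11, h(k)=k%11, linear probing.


Insert 31: h=9 -> slot 9
Insert 99: h=0 -> slot 0
Insert 59: h=4 -> slot 4
Insert 22: h=0, 1 probes -> slot 1
Insert 16: h=5 -> slot 5

Table: [99, 22, None, None, 59, 16, None, None, None, 31, None]


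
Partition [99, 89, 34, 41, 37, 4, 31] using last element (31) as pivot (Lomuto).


Pivot: 31
  4 <= 31: swap -> [4, 89, 34, 41, 37, 99, 31]
Place pivot at 1: [4, 31, 34, 41, 37, 99, 89]

Partitioned: [4, 31, 34, 41, 37, 99, 89]


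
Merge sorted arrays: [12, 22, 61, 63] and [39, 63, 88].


Take 12 from A
Take 22 from A
Take 39 from B
Take 61 from A
Take 63 from A

Merged: [12, 22, 39, 61, 63, 63, 88]


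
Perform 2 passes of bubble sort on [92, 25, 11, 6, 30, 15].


Initial: [92, 25, 11, 6, 30, 15]
Pass 1: [25, 11, 6, 30, 15, 92] (5 swaps)
Pass 2: [11, 6, 25, 15, 30, 92] (3 swaps)

After 2 passes: [11, 6, 25, 15, 30, 92]


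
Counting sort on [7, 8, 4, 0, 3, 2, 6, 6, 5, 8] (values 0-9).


Input: [7, 8, 4, 0, 3, 2, 6, 6, 5, 8]
Counts: [1, 0, 1, 1, 1, 1, 2, 1, 2, 0]

Sorted: [0, 2, 3, 4, 5, 6, 6, 7, 8, 8]


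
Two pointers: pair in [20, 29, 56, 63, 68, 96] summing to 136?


lo=0(20)+hi=5(96)=116
lo=1(29)+hi=5(96)=125
lo=2(56)+hi=5(96)=152
lo=2(56)+hi=4(68)=124
lo=3(63)+hi=4(68)=131

No pair found


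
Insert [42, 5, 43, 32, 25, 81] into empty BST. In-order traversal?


Insert 42: root
Insert 5: L from 42
Insert 43: R from 42
Insert 32: L from 42 -> R from 5
Insert 25: L from 42 -> R from 5 -> L from 32
Insert 81: R from 42 -> R from 43

In-order: [5, 25, 32, 42, 43, 81]


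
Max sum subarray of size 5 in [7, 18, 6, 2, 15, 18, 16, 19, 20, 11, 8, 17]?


[0:5]: 48
[1:6]: 59
[2:7]: 57
[3:8]: 70
[4:9]: 88
[5:10]: 84
[6:11]: 74
[7:12]: 75

Max: 88 at [4:9]


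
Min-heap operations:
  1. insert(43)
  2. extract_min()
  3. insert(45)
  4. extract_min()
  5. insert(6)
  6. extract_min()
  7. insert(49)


insert(43) -> [43]
extract_min()->43, []
insert(45) -> [45]
extract_min()->45, []
insert(6) -> [6]
extract_min()->6, []
insert(49) -> [49]

Final heap: [49]


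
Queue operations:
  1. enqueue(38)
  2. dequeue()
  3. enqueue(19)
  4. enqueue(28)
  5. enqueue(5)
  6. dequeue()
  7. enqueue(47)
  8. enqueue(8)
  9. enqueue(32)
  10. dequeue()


enqueue(38) -> [38]
dequeue()->38, []
enqueue(19) -> [19]
enqueue(28) -> [19, 28]
enqueue(5) -> [19, 28, 5]
dequeue()->19, [28, 5]
enqueue(47) -> [28, 5, 47]
enqueue(8) -> [28, 5, 47, 8]
enqueue(32) -> [28, 5, 47, 8, 32]
dequeue()->28, [5, 47, 8, 32]

Final queue: [5, 47, 8, 32]


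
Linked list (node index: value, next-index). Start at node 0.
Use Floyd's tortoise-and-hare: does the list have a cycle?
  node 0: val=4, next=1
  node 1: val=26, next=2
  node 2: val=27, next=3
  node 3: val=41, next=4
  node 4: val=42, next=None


Floyd's tortoise (slow, +1) and hare (fast, +2):
  init: slow=0, fast=0
  step 1: slow=1, fast=2
  step 2: slow=2, fast=4
  step 3: fast -> None, no cycle

Cycle: no


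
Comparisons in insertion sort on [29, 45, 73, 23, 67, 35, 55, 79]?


Algorithm: insertion sort
Input: [29, 45, 73, 23, 67, 35, 55, 79]
Sorted: [23, 29, 35, 45, 55, 67, 73, 79]

15


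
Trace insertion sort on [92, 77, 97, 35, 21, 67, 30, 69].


Initial: [92, 77, 97, 35, 21, 67, 30, 69]
Insert 77: [77, 92, 97, 35, 21, 67, 30, 69]
Insert 97: [77, 92, 97, 35, 21, 67, 30, 69]
Insert 35: [35, 77, 92, 97, 21, 67, 30, 69]
Insert 21: [21, 35, 77, 92, 97, 67, 30, 69]
Insert 67: [21, 35, 67, 77, 92, 97, 30, 69]
Insert 30: [21, 30, 35, 67, 77, 92, 97, 69]
Insert 69: [21, 30, 35, 67, 69, 77, 92, 97]

Sorted: [21, 30, 35, 67, 69, 77, 92, 97]


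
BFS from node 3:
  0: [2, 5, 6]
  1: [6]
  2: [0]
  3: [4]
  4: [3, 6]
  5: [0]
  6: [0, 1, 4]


Visit 3, enqueue [4]
Visit 4, enqueue [6]
Visit 6, enqueue [0, 1]
Visit 0, enqueue [2, 5]
Visit 1, enqueue []
Visit 2, enqueue []
Visit 5, enqueue []

BFS order: [3, 4, 6, 0, 1, 2, 5]


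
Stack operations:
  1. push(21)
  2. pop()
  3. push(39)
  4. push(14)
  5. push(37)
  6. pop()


push(21) -> [21]
pop()->21, []
push(39) -> [39]
push(14) -> [39, 14]
push(37) -> [39, 14, 37]
pop()->37, [39, 14]

Final stack: [39, 14]


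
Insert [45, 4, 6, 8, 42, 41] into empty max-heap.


Insert 45: [45]
Insert 4: [45, 4]
Insert 6: [45, 4, 6]
Insert 8: [45, 8, 6, 4]
Insert 42: [45, 42, 6, 4, 8]
Insert 41: [45, 42, 41, 4, 8, 6]

Final heap: [45, 42, 41, 4, 8, 6]


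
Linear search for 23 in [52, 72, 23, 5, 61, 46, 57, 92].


i=0: 52!=23
i=1: 72!=23
i=2: 23==23 found!

Found at 2, 3 comps


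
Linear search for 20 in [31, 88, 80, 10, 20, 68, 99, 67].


i=0: 31!=20
i=1: 88!=20
i=2: 80!=20
i=3: 10!=20
i=4: 20==20 found!

Found at 4, 5 comps


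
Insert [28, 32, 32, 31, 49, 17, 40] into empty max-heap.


Insert 28: [28]
Insert 32: [32, 28]
Insert 32: [32, 28, 32]
Insert 31: [32, 31, 32, 28]
Insert 49: [49, 32, 32, 28, 31]
Insert 17: [49, 32, 32, 28, 31, 17]
Insert 40: [49, 32, 40, 28, 31, 17, 32]

Final heap: [49, 32, 40, 28, 31, 17, 32]


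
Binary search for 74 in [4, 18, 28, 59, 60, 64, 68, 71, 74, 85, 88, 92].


Step 1: lo=0, hi=11, mid=5, val=64
Step 2: lo=6, hi=11, mid=8, val=74

Found at index 8


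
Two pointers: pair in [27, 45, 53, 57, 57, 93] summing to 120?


lo=0(27)+hi=5(93)=120

Yes: 27+93=120


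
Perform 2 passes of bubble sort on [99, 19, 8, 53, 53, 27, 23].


Initial: [99, 19, 8, 53, 53, 27, 23]
Pass 1: [19, 8, 53, 53, 27, 23, 99] (6 swaps)
Pass 2: [8, 19, 53, 27, 23, 53, 99] (3 swaps)

After 2 passes: [8, 19, 53, 27, 23, 53, 99]


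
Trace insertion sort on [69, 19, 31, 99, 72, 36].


Initial: [69, 19, 31, 99, 72, 36]
Insert 19: [19, 69, 31, 99, 72, 36]
Insert 31: [19, 31, 69, 99, 72, 36]
Insert 99: [19, 31, 69, 99, 72, 36]
Insert 72: [19, 31, 69, 72, 99, 36]
Insert 36: [19, 31, 36, 69, 72, 99]

Sorted: [19, 31, 36, 69, 72, 99]


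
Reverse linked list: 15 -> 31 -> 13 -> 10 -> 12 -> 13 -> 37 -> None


Step 1: curr=15, set curr.next=prev(None) | reversed so far: 15
Step 2: curr=31, set curr.next=prev(15) | reversed so far: 31 -> 15
Step 3: curr=13, set curr.next=prev(31) | reversed so far: 13 -> 31 -> 15
Step 4: curr=10, set curr.next=prev(13) | reversed so far: 10 -> 13 -> 31 -> 15
Step 5: curr=12, set curr.next=prev(10) | reversed so far: 12 -> 10 -> 13 -> 31 -> 15
Step 6: curr=13, set curr.next=prev(12) | reversed so far: 13 -> 12 -> 10 -> 13 -> 31 -> 15
Step 7: curr=37, set curr.next=prev(13) | reversed so far: 37 -> 13 -> 12 -> 10 -> 13 -> 31 -> 15

37 -> 13 -> 12 -> 10 -> 13 -> 31 -> 15 -> None


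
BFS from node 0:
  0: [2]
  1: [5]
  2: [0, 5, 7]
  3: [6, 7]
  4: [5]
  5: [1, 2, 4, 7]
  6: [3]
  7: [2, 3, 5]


Visit 0, enqueue [2]
Visit 2, enqueue [5, 7]
Visit 5, enqueue [1, 4]
Visit 7, enqueue [3]
Visit 1, enqueue []
Visit 4, enqueue []
Visit 3, enqueue [6]
Visit 6, enqueue []

BFS order: [0, 2, 5, 7, 1, 4, 3, 6]


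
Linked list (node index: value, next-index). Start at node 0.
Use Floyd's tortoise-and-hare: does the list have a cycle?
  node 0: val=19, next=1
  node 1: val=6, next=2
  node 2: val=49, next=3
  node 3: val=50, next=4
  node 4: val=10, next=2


Floyd's tortoise (slow, +1) and hare (fast, +2):
  init: slow=0, fast=0
  step 1: slow=1, fast=2
  step 2: slow=2, fast=4
  step 3: slow=3, fast=3
  slow == fast at node 3: cycle detected

Cycle: yes


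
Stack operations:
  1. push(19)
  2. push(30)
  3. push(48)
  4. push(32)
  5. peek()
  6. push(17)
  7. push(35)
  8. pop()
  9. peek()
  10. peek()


push(19) -> [19]
push(30) -> [19, 30]
push(48) -> [19, 30, 48]
push(32) -> [19, 30, 48, 32]
peek()->32
push(17) -> [19, 30, 48, 32, 17]
push(35) -> [19, 30, 48, 32, 17, 35]
pop()->35, [19, 30, 48, 32, 17]
peek()->17
peek()->17

Final stack: [19, 30, 48, 32, 17]


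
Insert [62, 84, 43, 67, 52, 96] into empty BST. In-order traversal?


Insert 62: root
Insert 84: R from 62
Insert 43: L from 62
Insert 67: R from 62 -> L from 84
Insert 52: L from 62 -> R from 43
Insert 96: R from 62 -> R from 84

In-order: [43, 52, 62, 67, 84, 96]


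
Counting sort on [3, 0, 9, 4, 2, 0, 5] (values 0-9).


Input: [3, 0, 9, 4, 2, 0, 5]
Counts: [2, 0, 1, 1, 1, 1, 0, 0, 0, 1]

Sorted: [0, 0, 2, 3, 4, 5, 9]


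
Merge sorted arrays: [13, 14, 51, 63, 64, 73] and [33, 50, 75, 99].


Take 13 from A
Take 14 from A
Take 33 from B
Take 50 from B
Take 51 from A
Take 63 from A
Take 64 from A
Take 73 from A

Merged: [13, 14, 33, 50, 51, 63, 64, 73, 75, 99]


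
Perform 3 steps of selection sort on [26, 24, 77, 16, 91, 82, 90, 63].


Initial: [26, 24, 77, 16, 91, 82, 90, 63]
Step 1: min=16 at 3
  Swap: [16, 24, 77, 26, 91, 82, 90, 63]
Step 2: min=24 at 1
  Swap: [16, 24, 77, 26, 91, 82, 90, 63]
Step 3: min=26 at 3
  Swap: [16, 24, 26, 77, 91, 82, 90, 63]

After 3 steps: [16, 24, 26, 77, 91, 82, 90, 63]


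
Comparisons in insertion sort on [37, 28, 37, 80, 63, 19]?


Algorithm: insertion sort
Input: [37, 28, 37, 80, 63, 19]
Sorted: [19, 28, 37, 37, 63, 80]

10


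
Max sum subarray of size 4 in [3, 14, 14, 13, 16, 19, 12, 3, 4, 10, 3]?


[0:4]: 44
[1:5]: 57
[2:6]: 62
[3:7]: 60
[4:8]: 50
[5:9]: 38
[6:10]: 29
[7:11]: 20

Max: 62 at [2:6]


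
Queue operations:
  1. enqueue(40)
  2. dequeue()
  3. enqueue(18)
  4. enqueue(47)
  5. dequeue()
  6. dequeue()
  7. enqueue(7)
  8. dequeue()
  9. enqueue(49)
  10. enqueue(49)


enqueue(40) -> [40]
dequeue()->40, []
enqueue(18) -> [18]
enqueue(47) -> [18, 47]
dequeue()->18, [47]
dequeue()->47, []
enqueue(7) -> [7]
dequeue()->7, []
enqueue(49) -> [49]
enqueue(49) -> [49, 49]

Final queue: [49, 49]


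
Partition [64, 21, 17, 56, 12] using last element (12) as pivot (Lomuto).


Pivot: 12
Place pivot at 0: [12, 21, 17, 56, 64]

Partitioned: [12, 21, 17, 56, 64]


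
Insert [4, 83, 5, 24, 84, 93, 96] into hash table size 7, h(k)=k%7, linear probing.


Insert 4: h=4 -> slot 4
Insert 83: h=6 -> slot 6
Insert 5: h=5 -> slot 5
Insert 24: h=3 -> slot 3
Insert 84: h=0 -> slot 0
Insert 93: h=2 -> slot 2
Insert 96: h=5, 3 probes -> slot 1

Table: [84, 96, 93, 24, 4, 5, 83]


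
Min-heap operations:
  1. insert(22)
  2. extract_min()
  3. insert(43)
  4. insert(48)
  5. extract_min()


insert(22) -> [22]
extract_min()->22, []
insert(43) -> [43]
insert(48) -> [43, 48]
extract_min()->43, [48]

Final heap: [48]


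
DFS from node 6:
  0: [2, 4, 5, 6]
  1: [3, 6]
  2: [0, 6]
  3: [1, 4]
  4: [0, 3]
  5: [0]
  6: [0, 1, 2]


Visit 6, push [2, 1, 0]
Visit 0, push [5, 4, 2]
Visit 2, push []
Visit 4, push [3]
Visit 3, push [1]
Visit 1, push []
Visit 5, push []

DFS order: [6, 0, 2, 4, 3, 1, 5]


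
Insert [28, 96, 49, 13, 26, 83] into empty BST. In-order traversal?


Insert 28: root
Insert 96: R from 28
Insert 49: R from 28 -> L from 96
Insert 13: L from 28
Insert 26: L from 28 -> R from 13
Insert 83: R from 28 -> L from 96 -> R from 49

In-order: [13, 26, 28, 49, 83, 96]


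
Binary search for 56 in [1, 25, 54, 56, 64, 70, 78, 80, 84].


Step 1: lo=0, hi=8, mid=4, val=64
Step 2: lo=0, hi=3, mid=1, val=25
Step 3: lo=2, hi=3, mid=2, val=54
Step 4: lo=3, hi=3, mid=3, val=56

Found at index 3


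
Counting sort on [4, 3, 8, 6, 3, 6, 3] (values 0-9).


Input: [4, 3, 8, 6, 3, 6, 3]
Counts: [0, 0, 0, 3, 1, 0, 2, 0, 1, 0]

Sorted: [3, 3, 3, 4, 6, 6, 8]


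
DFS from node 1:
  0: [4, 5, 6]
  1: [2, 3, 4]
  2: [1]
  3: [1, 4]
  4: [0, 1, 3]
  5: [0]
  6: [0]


Visit 1, push [4, 3, 2]
Visit 2, push []
Visit 3, push [4]
Visit 4, push [0]
Visit 0, push [6, 5]
Visit 5, push []
Visit 6, push []

DFS order: [1, 2, 3, 4, 0, 5, 6]


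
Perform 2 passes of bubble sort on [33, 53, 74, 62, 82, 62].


Initial: [33, 53, 74, 62, 82, 62]
Pass 1: [33, 53, 62, 74, 62, 82] (2 swaps)
Pass 2: [33, 53, 62, 62, 74, 82] (1 swaps)

After 2 passes: [33, 53, 62, 62, 74, 82]


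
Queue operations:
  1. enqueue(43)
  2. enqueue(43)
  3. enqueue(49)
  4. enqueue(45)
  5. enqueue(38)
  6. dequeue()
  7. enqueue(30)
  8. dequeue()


enqueue(43) -> [43]
enqueue(43) -> [43, 43]
enqueue(49) -> [43, 43, 49]
enqueue(45) -> [43, 43, 49, 45]
enqueue(38) -> [43, 43, 49, 45, 38]
dequeue()->43, [43, 49, 45, 38]
enqueue(30) -> [43, 49, 45, 38, 30]
dequeue()->43, [49, 45, 38, 30]

Final queue: [49, 45, 38, 30]


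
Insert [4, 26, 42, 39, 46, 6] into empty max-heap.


Insert 4: [4]
Insert 26: [26, 4]
Insert 42: [42, 4, 26]
Insert 39: [42, 39, 26, 4]
Insert 46: [46, 42, 26, 4, 39]
Insert 6: [46, 42, 26, 4, 39, 6]

Final heap: [46, 42, 26, 4, 39, 6]


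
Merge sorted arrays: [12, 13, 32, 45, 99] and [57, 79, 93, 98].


Take 12 from A
Take 13 from A
Take 32 from A
Take 45 from A
Take 57 from B
Take 79 from B
Take 93 from B
Take 98 from B

Merged: [12, 13, 32, 45, 57, 79, 93, 98, 99]


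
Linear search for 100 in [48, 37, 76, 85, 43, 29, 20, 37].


i=0: 48!=100
i=1: 37!=100
i=2: 76!=100
i=3: 85!=100
i=4: 43!=100
i=5: 29!=100
i=6: 20!=100
i=7: 37!=100

Not found, 8 comps


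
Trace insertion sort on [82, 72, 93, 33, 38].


Initial: [82, 72, 93, 33, 38]
Insert 72: [72, 82, 93, 33, 38]
Insert 93: [72, 82, 93, 33, 38]
Insert 33: [33, 72, 82, 93, 38]
Insert 38: [33, 38, 72, 82, 93]

Sorted: [33, 38, 72, 82, 93]


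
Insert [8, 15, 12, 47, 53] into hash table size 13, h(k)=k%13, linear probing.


Insert 8: h=8 -> slot 8
Insert 15: h=2 -> slot 2
Insert 12: h=12 -> slot 12
Insert 47: h=8, 1 probes -> slot 9
Insert 53: h=1 -> slot 1

Table: [None, 53, 15, None, None, None, None, None, 8, 47, None, None, 12]


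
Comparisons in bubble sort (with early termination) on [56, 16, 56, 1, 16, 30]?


Algorithm: bubble sort (with early termination)
Input: [56, 16, 56, 1, 16, 30]
Sorted: [1, 16, 16, 30, 56, 56]

14


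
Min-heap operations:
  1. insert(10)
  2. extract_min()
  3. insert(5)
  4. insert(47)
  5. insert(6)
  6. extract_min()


insert(10) -> [10]
extract_min()->10, []
insert(5) -> [5]
insert(47) -> [5, 47]
insert(6) -> [5, 47, 6]
extract_min()->5, [6, 47]

Final heap: [6, 47]


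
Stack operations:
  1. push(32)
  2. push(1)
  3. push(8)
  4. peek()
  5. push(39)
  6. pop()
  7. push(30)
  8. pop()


push(32) -> [32]
push(1) -> [32, 1]
push(8) -> [32, 1, 8]
peek()->8
push(39) -> [32, 1, 8, 39]
pop()->39, [32, 1, 8]
push(30) -> [32, 1, 8, 30]
pop()->30, [32, 1, 8]

Final stack: [32, 1, 8]


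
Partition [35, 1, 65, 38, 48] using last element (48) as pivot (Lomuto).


Pivot: 48
  35 <= 48: advance i (no swap)
  1 <= 48: advance i (no swap)
  38 <= 48: swap -> [35, 1, 38, 65, 48]
Place pivot at 3: [35, 1, 38, 48, 65]

Partitioned: [35, 1, 38, 48, 65]


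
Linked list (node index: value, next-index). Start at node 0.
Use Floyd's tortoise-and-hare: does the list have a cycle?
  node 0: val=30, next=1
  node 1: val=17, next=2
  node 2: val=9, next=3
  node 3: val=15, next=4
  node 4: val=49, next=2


Floyd's tortoise (slow, +1) and hare (fast, +2):
  init: slow=0, fast=0
  step 1: slow=1, fast=2
  step 2: slow=2, fast=4
  step 3: slow=3, fast=3
  slow == fast at node 3: cycle detected

Cycle: yes


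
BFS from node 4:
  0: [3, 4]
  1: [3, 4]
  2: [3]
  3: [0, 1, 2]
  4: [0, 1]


Visit 4, enqueue [0, 1]
Visit 0, enqueue [3]
Visit 1, enqueue []
Visit 3, enqueue [2]
Visit 2, enqueue []

BFS order: [4, 0, 1, 3, 2]


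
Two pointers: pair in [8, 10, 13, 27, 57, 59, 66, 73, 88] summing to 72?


lo=0(8)+hi=8(88)=96
lo=0(8)+hi=7(73)=81
lo=0(8)+hi=6(66)=74
lo=0(8)+hi=5(59)=67
lo=1(10)+hi=5(59)=69
lo=2(13)+hi=5(59)=72

Yes: 13+59=72


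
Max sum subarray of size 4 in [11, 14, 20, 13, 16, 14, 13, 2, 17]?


[0:4]: 58
[1:5]: 63
[2:6]: 63
[3:7]: 56
[4:8]: 45
[5:9]: 46

Max: 63 at [1:5]


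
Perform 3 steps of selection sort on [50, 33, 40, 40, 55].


Initial: [50, 33, 40, 40, 55]
Step 1: min=33 at 1
  Swap: [33, 50, 40, 40, 55]
Step 2: min=40 at 2
  Swap: [33, 40, 50, 40, 55]
Step 3: min=40 at 3
  Swap: [33, 40, 40, 50, 55]

After 3 steps: [33, 40, 40, 50, 55]


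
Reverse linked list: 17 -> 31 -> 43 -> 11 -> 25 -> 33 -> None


Step 1: curr=17, set curr.next=prev(None) | reversed so far: 17
Step 2: curr=31, set curr.next=prev(17) | reversed so far: 31 -> 17
Step 3: curr=43, set curr.next=prev(31) | reversed so far: 43 -> 31 -> 17
Step 4: curr=11, set curr.next=prev(43) | reversed so far: 11 -> 43 -> 31 -> 17
Step 5: curr=25, set curr.next=prev(11) | reversed so far: 25 -> 11 -> 43 -> 31 -> 17
Step 6: curr=33, set curr.next=prev(25) | reversed so far: 33 -> 25 -> 11 -> 43 -> 31 -> 17

33 -> 25 -> 11 -> 43 -> 31 -> 17 -> None
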